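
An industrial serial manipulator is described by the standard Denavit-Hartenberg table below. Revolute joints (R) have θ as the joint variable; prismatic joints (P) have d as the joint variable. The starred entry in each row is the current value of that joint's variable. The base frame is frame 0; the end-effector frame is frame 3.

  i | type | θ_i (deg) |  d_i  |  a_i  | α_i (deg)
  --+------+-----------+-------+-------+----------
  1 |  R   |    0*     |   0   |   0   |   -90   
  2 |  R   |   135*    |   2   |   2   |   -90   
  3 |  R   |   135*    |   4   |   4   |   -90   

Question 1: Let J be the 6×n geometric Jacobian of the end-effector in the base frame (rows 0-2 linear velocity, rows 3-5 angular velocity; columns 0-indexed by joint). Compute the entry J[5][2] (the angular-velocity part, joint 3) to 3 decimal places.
0.707

axis z_2 = (-0.7071,0.0000,0.7071); lever o_n−o_2 = (-0.8284,-2.8284,4.8284)
cross product → J_v[:, 2] = (2.0000,2.8284,2.0000)
J_ω[:, 2] = z_2
entry J[5][2] = 0.7071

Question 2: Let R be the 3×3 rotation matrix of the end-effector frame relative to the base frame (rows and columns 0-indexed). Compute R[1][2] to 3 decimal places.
End-effector z-axis (col 2 of R) = (0.5000,0.7071,0.5000)
R[1][2] = 0.7071

0.707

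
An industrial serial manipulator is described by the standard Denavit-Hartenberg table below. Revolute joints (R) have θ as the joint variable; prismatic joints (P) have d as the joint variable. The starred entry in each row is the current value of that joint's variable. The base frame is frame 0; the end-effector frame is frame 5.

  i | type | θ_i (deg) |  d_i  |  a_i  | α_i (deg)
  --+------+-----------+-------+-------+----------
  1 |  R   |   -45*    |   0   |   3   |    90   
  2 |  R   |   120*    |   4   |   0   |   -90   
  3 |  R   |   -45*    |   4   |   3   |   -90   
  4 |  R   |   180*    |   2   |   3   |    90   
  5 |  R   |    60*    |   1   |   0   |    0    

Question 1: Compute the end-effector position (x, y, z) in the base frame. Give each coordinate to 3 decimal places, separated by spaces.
after link 1: o_1 = (2.1213, -2.1213, 0.0000)
after link 2: o_2 = (-0.7071, -4.9497, 0.0000)
after link 3: o_3 = (-5.4066, -3.2503, -0.1629)
after link 4: o_4 = (-2.6566, -1.0003, -0.7753)
after link 5: o_5 = (-2.0442, -1.6126, -0.2753)

-2.044 -1.613 -0.275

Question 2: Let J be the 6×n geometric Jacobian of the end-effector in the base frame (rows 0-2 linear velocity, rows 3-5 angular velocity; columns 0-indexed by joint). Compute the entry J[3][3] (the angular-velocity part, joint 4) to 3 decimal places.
axis z_3 = (0.2500,0.7500,0.6124); lever o_n−o_3 = (3.3624,1.6376,-0.1124)
cross product → J_v[:, 3] = (-1.0871,2.0871,-2.1124)
J_ω[:, 3] = z_3
entry J[3][3] = 0.2500

0.250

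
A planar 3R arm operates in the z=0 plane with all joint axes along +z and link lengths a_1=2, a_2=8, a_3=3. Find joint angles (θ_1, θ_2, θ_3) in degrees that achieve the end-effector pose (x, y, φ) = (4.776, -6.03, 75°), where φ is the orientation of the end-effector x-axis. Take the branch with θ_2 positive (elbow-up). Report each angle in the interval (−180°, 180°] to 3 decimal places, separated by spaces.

-90.034 30.040 134.994

wrist centre = target − a_3·(cos φ, sin φ) = (3.9995, -8.9278)
cos θ_2 = (95.7016−2²−8²)/(2·2·8) = 0.8657; θ_2 = 30.0403° (elbow-up)
β = atan2(-8.9278,3.9995) = -65.8682°; ψ = atan2(4.0049,8.9254) = 24.1660°
θ_1 = β − ψ = -90.0342°
θ_3 = φ − θ_1 − θ_2 = 134.9939° (wrapped to (-180°,180°])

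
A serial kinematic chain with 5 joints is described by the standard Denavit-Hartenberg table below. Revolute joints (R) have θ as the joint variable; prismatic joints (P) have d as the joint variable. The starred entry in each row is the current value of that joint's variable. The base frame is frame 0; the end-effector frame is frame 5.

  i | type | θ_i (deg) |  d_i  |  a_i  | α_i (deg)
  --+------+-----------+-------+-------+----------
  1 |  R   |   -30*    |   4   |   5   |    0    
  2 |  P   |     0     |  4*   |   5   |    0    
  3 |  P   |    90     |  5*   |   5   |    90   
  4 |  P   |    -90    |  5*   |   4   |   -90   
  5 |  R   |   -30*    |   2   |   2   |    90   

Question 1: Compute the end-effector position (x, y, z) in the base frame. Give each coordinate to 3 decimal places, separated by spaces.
after link 1: o_1 = (4.3301, -2.5000, 4.0000)
after link 2: o_2 = (8.6603, -5.0000, 8.0000)
after link 3: o_3 = (11.1603, -0.6699, 13.0000)
after link 4: o_4 = (15.4904, -3.1699, 9.0000)
after link 5: o_5 = (17.3564, -1.9378, 7.2679)

17.356 -1.938 7.268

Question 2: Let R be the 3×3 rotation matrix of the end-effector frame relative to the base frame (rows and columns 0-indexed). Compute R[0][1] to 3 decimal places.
End-effector y-axis (col 1 of R) = (0.5000,0.8660,0.0000)
R[0][1] = 0.5000

0.500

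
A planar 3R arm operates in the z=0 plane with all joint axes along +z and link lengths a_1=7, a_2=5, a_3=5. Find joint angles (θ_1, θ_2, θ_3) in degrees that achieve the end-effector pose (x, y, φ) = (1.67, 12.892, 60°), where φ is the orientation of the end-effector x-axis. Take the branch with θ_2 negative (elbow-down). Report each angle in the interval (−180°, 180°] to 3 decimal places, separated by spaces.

wrist centre = target − a_3·(cos φ, sin φ) = (-0.8300, 8.5619)
cos θ_2 = (73.9946−7²−5²)/(2·7·5) = -0.0001; θ_2 = -90.0044° (elbow-down)
β = atan2(8.5619,-0.8300) = 95.5370°; ψ = atan2(-5.0000,6.9996) = -35.5392°
θ_1 = β − ψ = 131.0762°
θ_3 = φ − θ_1 − θ_2 = 18.9282° (wrapped to (-180°,180°])

131.076 -90.004 18.928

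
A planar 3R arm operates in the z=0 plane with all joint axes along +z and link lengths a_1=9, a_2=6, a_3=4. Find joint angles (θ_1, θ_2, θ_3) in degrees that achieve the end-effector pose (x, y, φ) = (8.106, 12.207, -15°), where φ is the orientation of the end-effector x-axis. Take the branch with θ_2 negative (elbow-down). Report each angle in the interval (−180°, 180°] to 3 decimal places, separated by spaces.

90.005 -45.009 -59.995

wrist centre = target − a_3·(cos φ, sin φ) = (4.2423, 13.2423)
cos θ_2 = (193.3550−9²−6²)/(2·9·6) = 0.7070; θ_2 = -45.0094° (elbow-down)
β = atan2(13.2423,4.2423) = 72.2366°; ψ = atan2(-4.2433,13.2419) = -17.7679°
θ_1 = β − ψ = 90.0045°
θ_3 = φ − θ_1 − θ_2 = -59.9951° (wrapped to (-180°,180°])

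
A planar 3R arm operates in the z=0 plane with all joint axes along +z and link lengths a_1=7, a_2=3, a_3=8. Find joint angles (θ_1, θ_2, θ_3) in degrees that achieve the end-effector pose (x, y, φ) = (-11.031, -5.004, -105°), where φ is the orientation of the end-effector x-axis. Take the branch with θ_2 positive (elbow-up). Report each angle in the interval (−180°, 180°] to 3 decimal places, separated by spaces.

wrist centre = target − a_3·(cos φ, sin φ) = (-8.9604, 2.7234)
cos θ_2 = (87.7066−7²−3²)/(2·7·3) = 0.7073; θ_2 = 44.9844° (elbow-up)
β = atan2(2.7234,-8.9604) = 163.0941°; ψ = atan2(2.1207,9.1219) = 13.0881°
θ_1 = β − ψ = 150.0059°
θ_3 = φ − θ_1 − θ_2 = 60.0097° (wrapped to (-180°,180°])

150.006 44.984 60.010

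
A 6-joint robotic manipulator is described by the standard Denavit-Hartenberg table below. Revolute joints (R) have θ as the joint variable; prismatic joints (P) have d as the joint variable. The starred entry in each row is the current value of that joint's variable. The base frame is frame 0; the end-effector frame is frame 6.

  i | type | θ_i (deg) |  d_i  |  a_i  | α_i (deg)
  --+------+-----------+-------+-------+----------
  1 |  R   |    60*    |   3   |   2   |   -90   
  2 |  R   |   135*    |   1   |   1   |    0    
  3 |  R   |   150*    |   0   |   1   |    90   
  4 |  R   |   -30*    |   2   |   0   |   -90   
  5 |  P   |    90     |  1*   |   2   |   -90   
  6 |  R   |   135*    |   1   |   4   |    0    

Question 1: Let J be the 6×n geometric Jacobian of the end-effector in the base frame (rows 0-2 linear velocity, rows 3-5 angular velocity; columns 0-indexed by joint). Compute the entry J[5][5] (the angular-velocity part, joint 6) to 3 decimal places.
-0.837

axis z_5 = (-0.5451,0.0559,-0.8365); lever o_n−o_5 = (0.0272,-3.8519,-1.4705)
cross product → J_v[:, 5] = (-3.3043,-0.8243,2.0981)
J_ω[:, 5] = z_5
entry J[5][5] = -0.8365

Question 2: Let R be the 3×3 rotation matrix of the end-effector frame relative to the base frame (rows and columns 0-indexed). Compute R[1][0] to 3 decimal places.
End-effector x-axis (col 0 of R) = (0.1431,-0.9769,-0.1585)
R[1][0] = -0.9769

-0.977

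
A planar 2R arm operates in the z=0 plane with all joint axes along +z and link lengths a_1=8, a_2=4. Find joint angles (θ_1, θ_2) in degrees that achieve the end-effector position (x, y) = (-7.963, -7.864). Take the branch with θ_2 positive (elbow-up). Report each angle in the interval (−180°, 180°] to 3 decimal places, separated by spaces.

cos θ_2 = (125.2519−8²−4²)/(2·8·4) = 0.7071; θ_2 = 45.0038° (elbow-up)
β = atan2(-7.8640,-7.9630) = -135.3584°; ψ = atan2(2.8286,10.8282) = 14.6400°
θ_1 = β − ψ = -149.9984°

-149.998 45.004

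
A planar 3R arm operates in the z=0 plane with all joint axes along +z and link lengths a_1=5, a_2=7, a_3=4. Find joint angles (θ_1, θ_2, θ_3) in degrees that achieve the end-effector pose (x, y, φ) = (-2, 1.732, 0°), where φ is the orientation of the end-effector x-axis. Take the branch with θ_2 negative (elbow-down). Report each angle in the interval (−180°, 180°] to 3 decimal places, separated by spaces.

wrist centre = target − a_3·(cos φ, sin φ) = (-6.0000, 1.7320)
cos θ_2 = (38.9998−5²−7²)/(2·5·7) = -0.5000; θ_2 = -120.0002° (elbow-down)
β = atan2(1.7320,-6.0000) = 163.8983°; ψ = atan2(-6.0622,1.5000) = -76.1022°
θ_1 = β − ψ = 240.0006°
θ_3 = φ − θ_1 − θ_2 = -120.0004° (wrapped to (-180°,180°])

-119.999 -120.000 -120.000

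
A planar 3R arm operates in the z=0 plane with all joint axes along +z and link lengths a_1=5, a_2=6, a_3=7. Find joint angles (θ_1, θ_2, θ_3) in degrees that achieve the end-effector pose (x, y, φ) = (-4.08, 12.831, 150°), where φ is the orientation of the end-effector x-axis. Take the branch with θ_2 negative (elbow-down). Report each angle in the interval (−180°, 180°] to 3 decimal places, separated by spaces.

wrist centre = target − a_3·(cos φ, sin φ) = (1.9822, 9.3310)
cos θ_2 = (90.9966−5²−6²)/(2·5·6) = 0.4999; θ_2 = -60.0038° (elbow-down)
β = atan2(9.3310,1.9822) = 78.0070°; ψ = atan2(-5.1963,7.9997) = -33.0066°
θ_1 = β − ψ = 111.0136°
θ_3 = φ − θ_1 − θ_2 = 98.9902° (wrapped to (-180°,180°])

111.014 -60.004 98.990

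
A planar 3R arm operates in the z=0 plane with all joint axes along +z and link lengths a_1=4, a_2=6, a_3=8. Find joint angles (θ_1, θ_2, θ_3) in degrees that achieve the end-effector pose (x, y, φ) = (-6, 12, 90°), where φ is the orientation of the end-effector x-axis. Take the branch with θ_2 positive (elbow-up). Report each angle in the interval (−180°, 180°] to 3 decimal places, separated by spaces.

90.000 90.000 -90.000

wrist centre = target − a_3·(cos φ, sin φ) = (-6.0000, 4.0000)
cos θ_2 = (52.0000−4²−6²)/(2·4·6) = 0.0000; θ_2 = 90.0000° (elbow-up)
β = atan2(4.0000,-6.0000) = 146.3099°; ψ = atan2(6.0000,4.0000) = 56.3099°
θ_1 = β − ψ = 90.0000°
θ_3 = φ − θ_1 − θ_2 = -90.0000° (wrapped to (-180°,180°])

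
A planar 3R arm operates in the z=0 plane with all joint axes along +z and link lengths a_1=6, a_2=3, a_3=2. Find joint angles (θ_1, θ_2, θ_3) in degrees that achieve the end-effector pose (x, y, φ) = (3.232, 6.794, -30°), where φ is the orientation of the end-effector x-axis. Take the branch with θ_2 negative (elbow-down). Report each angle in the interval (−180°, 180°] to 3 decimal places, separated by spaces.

98.215 -60.007 -68.208

wrist centre = target − a_3·(cos φ, sin φ) = (1.4999, 7.7940)
cos θ_2 = (62.9963−6²−3²)/(2·6·3) = 0.4999; θ_2 = -60.0068° (elbow-down)
β = atan2(7.7940,1.4999) = 79.1067°; ψ = atan2(-2.5983,7.4997) = -19.1086°
θ_1 = β − ψ = 98.2152°
θ_3 = φ − θ_1 − θ_2 = -68.2084° (wrapped to (-180°,180°])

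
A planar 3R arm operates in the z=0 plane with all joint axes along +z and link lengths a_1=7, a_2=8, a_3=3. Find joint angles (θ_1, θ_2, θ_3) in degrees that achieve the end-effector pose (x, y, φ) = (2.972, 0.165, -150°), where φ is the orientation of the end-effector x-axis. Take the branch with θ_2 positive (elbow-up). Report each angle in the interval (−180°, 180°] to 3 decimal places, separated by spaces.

-60.004 135.004 135.000

wrist centre = target − a_3·(cos φ, sin φ) = (5.5701, 1.6650)
cos θ_2 = (33.7980−7²−8²)/(2·7·8) = -0.7072; θ_2 = 135.0044° (elbow-up)
β = atan2(1.6650,5.5701) = 16.6424°; ψ = atan2(5.6564,1.3427) = 76.6464°
θ_1 = β − ψ = -60.0040°
θ_3 = φ − θ_1 − θ_2 = 134.9996° (wrapped to (-180°,180°])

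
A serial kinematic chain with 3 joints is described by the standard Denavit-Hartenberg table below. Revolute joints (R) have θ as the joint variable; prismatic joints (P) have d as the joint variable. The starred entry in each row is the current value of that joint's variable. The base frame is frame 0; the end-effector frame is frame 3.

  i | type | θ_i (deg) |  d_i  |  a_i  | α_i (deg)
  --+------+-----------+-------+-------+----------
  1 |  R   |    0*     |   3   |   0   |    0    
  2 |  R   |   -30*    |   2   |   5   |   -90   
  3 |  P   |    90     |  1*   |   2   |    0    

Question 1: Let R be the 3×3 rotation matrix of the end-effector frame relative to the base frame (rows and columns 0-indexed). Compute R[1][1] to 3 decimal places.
0.500

End-effector y-axis (col 1 of R) = (-0.8660,0.5000,-0.0000)
R[1][1] = 0.5000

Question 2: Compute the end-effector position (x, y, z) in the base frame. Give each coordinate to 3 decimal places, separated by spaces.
4.830 -1.634 3.000

after link 1: o_1 = (0.0000, 0.0000, 3.0000)
after link 2: o_2 = (4.3301, -2.5000, 5.0000)
after link 3: o_3 = (4.8301, -1.6340, 3.0000)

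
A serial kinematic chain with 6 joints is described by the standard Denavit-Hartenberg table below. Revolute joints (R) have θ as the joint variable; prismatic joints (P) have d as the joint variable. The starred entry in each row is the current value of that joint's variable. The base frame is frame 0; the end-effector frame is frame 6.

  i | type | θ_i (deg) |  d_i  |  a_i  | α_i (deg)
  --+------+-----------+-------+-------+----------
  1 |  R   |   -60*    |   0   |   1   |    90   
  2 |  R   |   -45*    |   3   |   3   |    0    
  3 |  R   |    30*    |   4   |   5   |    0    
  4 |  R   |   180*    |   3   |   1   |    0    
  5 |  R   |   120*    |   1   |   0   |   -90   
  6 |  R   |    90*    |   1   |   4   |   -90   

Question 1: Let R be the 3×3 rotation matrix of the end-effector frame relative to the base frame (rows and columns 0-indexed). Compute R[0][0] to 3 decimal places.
End-effector x-axis (col 0 of R) = (0.8660,0.5000,-0.0000)
R[0][0] = 0.8660

0.866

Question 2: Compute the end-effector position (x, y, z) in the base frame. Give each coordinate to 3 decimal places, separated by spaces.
-2.087 -10.386 -2.898

after link 1: o_1 = (0.5000, -0.8660, 0.0000)
after link 2: o_2 = (-1.0374, -4.2031, -2.1213)
after link 3: o_3 = (-2.0867, -10.3857, -3.4154)
after link 4: o_4 = (-5.1677, -11.0492, -3.1566)
after link 5: o_5 = (-6.0338, -11.5492, -3.1566)
after link 6: o_6 = (-2.0867, -10.3857, -2.8978)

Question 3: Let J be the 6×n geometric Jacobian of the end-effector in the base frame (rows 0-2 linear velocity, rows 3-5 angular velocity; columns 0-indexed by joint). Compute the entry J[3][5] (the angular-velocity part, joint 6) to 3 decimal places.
axis z_5 = (0.4830,-0.8365,0.2588); lever o_n−o_5 = (3.9471,1.1635,0.2588)
cross product → J_v[:, 5] = (-0.5176,0.8966,3.8637)
J_ω[:, 5] = z_5
entry J[3][5] = 0.4830

0.483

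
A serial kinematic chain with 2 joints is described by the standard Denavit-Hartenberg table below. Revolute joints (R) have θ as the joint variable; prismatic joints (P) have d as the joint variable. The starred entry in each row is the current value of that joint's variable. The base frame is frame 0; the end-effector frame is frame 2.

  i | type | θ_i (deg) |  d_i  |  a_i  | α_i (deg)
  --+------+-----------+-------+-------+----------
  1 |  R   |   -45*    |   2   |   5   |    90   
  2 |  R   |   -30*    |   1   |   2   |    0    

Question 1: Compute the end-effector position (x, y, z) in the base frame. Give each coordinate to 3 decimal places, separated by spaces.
4.053 -5.467 1.000

after link 1: o_1 = (3.5355, -3.5355, 2.0000)
after link 2: o_2 = (4.0532, -5.4674, 1.0000)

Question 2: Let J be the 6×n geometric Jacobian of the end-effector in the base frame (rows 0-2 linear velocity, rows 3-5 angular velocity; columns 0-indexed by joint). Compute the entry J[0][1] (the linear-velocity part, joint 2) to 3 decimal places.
axis z_1 = (-0.7071,-0.7071,0.0000); lever o_n−o_1 = (0.5176,-1.9319,-1.0000)
cross product → J_v[:, 1] = (0.7071,-0.7071,1.7321)
J_ω[:, 1] = z_1
entry J[0][1] = 0.7071

0.707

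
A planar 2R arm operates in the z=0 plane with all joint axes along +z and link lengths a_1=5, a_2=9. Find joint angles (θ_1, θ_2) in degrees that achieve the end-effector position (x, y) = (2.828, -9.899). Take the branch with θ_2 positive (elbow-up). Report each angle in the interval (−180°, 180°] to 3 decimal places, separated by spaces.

cos θ_2 = (105.9878−5²−9²)/(2·5·9) = -0.0001; θ_2 = 90.0078° (elbow-up)
β = atan2(-9.8990,2.8280) = -74.0561°; ψ = atan2(9.0000,4.9988) = 60.9513°
θ_1 = β − ψ = -135.0075°

-135.007 90.008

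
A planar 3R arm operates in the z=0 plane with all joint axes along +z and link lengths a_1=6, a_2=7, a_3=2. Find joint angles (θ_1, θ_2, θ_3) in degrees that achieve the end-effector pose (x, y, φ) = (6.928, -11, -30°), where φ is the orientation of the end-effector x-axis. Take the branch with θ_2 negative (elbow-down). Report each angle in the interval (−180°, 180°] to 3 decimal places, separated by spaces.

-30.000 -60.002 60.002

wrist centre = target − a_3·(cos φ, sin φ) = (5.1959, -10.0000)
cos θ_2 = (126.9979−6²−7²)/(2·6·7) = 0.5000; θ_2 = -60.0017° (elbow-down)
β = atan2(-10.0000,5.1959) = -62.5438°; ψ = atan2(-6.0623,9.4998) = -32.5438°
θ_1 = β − ψ = -30.0000°
θ_3 = φ − θ_1 − θ_2 = 60.0017° (wrapped to (-180°,180°])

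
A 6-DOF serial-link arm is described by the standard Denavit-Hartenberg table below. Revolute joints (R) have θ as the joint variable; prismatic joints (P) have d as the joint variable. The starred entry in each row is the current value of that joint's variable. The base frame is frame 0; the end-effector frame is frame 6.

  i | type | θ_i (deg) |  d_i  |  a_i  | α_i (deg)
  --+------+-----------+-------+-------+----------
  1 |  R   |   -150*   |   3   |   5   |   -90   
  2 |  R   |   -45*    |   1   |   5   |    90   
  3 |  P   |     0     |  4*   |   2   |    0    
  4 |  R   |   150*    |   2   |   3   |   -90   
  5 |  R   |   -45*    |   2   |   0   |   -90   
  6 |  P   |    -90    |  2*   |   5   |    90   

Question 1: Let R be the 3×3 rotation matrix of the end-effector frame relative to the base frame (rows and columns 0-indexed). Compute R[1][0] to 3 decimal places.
0.927

End-effector x-axis (col 0 of R) = (-0.1268,0.9268,-0.3536)
R[1][0] = 0.9268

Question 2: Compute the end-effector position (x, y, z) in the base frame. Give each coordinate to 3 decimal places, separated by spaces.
-2.752 1.708 6.014

after link 1: o_1 = (-4.3301, -2.5000, 3.0000)
after link 2: o_2 = (-6.8920, -5.1338, 6.5355)
after link 3: o_3 = (-5.6672, -4.4267, 10.7782)
after link 4: o_4 = (-2.1015, -4.1001, 10.3553)
after link 5: o_5 = (-2.3552, -2.2465, 9.6482)
after link 6: o_6 = (-2.7518, 1.7080, 6.0144)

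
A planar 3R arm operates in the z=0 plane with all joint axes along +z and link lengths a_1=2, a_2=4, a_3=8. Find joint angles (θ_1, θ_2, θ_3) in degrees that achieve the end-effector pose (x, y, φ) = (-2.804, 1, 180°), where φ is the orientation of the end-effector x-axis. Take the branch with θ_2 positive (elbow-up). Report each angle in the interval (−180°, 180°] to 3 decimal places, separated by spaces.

-30.004 60.007 149.998

wrist centre = target − a_3·(cos φ, sin φ) = (5.1960, 1.0000)
cos θ_2 = (27.9984−2²−4²)/(2·2·4) = 0.4999; θ_2 = 60.0065° (elbow-up)
β = atan2(1.0000,5.1960) = 10.8937°; ψ = atan2(3.4643,3.9996) = 40.8981°
θ_1 = β − ψ = -30.0044°
θ_3 = φ − θ_1 − θ_2 = 149.9978° (wrapped to (-180°,180°])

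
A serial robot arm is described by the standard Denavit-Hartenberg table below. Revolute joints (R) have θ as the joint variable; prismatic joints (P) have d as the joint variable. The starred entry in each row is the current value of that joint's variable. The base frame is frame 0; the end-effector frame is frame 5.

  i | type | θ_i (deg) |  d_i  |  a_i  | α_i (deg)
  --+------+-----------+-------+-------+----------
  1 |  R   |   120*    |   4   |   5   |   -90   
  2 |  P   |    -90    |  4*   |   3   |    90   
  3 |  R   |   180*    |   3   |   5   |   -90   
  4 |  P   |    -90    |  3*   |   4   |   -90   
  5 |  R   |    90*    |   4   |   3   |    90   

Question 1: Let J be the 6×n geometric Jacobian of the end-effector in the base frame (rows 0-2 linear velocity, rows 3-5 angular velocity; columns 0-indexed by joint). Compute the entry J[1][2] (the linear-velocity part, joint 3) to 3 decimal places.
axis z_2 = (0.5000,-0.8660,0.0000); lever o_n−o_2 = (3.5000,-6.0622,-9.0000)
cross product → J_v[:, 2] = (7.7942,4.5000,-0.0000)
J_ω[:, 2] = z_2
entry J[1][2] = 4.5000

4.500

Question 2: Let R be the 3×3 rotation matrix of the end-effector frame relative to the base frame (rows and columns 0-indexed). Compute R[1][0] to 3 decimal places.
End-effector x-axis (col 0 of R) = (-0.8660,-0.5000,0.0000)
R[1][0] = -0.5000

-0.500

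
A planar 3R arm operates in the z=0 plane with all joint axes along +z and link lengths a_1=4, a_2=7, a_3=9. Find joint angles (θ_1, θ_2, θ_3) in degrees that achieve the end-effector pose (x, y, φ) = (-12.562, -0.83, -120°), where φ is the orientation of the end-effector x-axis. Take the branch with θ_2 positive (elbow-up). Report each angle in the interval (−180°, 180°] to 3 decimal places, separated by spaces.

119.997 30.002 90.000

wrist centre = target − a_3·(cos φ, sin φ) = (-8.0620, 6.9642)
cos θ_2 = (113.4963−4²−7²)/(2·4·7) = 0.8660; θ_2 = 30.0022° (elbow-up)
β = atan2(6.9642,-8.0620) = 139.1784°; ψ = atan2(3.5002,10.0620) = 19.1810°
θ_1 = β − ψ = 119.9974°
θ_3 = φ − θ_1 − θ_2 = 90.0003° (wrapped to (-180°,180°])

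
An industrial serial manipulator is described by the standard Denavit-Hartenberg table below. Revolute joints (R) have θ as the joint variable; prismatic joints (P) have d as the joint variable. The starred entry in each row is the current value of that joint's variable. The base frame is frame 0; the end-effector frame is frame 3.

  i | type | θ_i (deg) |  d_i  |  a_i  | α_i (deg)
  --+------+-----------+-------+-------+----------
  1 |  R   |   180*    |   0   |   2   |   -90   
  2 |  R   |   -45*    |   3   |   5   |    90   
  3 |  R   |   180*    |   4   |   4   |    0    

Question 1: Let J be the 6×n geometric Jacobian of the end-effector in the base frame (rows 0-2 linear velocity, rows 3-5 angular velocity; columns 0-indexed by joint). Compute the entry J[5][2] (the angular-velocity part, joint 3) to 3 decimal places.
axis z_2 = (0.7071,-0.0000,0.7071); lever o_n−o_2 = (5.6569,-0.0000,0.0000)
cross product → J_v[:, 2] = (0.0000,4.0000,-0.0000)
J_ω[:, 2] = z_2
entry J[5][2] = 0.7071

0.707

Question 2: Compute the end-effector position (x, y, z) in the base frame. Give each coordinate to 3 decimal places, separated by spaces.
after link 1: o_1 = (-2.0000, 0.0000, 0.0000)
after link 2: o_2 = (-5.5355, -3.0000, 3.5355)
after link 3: o_3 = (0.1213, -3.0000, 3.5355)

0.121 -3.000 3.536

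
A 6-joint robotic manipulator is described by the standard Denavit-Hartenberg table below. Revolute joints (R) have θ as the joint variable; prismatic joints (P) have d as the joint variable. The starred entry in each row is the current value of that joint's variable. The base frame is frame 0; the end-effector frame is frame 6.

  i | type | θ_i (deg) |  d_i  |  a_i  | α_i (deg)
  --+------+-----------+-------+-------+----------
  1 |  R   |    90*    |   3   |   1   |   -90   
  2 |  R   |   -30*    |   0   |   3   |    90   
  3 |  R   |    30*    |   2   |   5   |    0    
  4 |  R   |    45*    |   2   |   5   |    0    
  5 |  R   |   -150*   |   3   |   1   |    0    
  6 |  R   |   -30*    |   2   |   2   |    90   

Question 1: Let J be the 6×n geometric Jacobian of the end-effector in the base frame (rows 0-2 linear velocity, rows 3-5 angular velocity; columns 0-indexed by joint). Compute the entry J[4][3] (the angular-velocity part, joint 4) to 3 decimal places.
-0.500

axis z_3 = (-0.0000,-0.5000,0.8660); lever o_n−o_3 = (-1.9319,-2.6034,6.5798)
cross product → J_v[:, 3] = (-1.0353,-1.6730,-0.9659)
J_ω[:, 3] = z_3
entry J[4][3] = -0.5000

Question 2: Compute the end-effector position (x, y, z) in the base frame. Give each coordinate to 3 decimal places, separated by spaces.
after link 1: o_1 = (0.0000, 1.0000, 3.0000)
after link 2: o_2 = (0.0000, 3.5981, 4.5000)
after link 3: o_3 = (-2.5000, 6.3481, 8.3971)
after link 4: o_4 = (-7.3296, 6.4688, 10.7762)
after link 5: o_5 = (-6.3637, 5.1929, 13.5037)
after link 6: o_6 = (-4.4319, 3.7447, 14.9769)

-4.432 3.745 14.977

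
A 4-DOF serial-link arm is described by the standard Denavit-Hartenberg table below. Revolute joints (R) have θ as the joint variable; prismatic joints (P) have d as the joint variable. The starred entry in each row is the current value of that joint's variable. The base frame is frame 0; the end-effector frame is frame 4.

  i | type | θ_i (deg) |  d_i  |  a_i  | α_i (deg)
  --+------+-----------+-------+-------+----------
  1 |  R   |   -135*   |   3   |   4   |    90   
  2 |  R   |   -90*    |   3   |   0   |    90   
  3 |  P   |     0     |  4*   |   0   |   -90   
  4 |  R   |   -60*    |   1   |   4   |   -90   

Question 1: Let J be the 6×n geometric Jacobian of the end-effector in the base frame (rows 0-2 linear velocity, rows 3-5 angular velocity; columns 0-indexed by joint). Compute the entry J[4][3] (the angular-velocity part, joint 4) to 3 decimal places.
axis z_3 = (-0.7071,0.7071,0.0000); lever o_n−o_3 = (1.7424,3.1566,-2.0000)
cross product → J_v[:, 3] = (-1.4142,-1.4142,-3.4641)
J_ω[:, 3] = z_3
entry J[4][3] = 0.7071

0.707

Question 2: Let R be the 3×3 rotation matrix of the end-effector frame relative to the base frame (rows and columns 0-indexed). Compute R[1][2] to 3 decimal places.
-0.354

End-effector z-axis (col 2 of R) = (-0.3536,-0.3536,-0.8660)
R[1][2] = -0.3536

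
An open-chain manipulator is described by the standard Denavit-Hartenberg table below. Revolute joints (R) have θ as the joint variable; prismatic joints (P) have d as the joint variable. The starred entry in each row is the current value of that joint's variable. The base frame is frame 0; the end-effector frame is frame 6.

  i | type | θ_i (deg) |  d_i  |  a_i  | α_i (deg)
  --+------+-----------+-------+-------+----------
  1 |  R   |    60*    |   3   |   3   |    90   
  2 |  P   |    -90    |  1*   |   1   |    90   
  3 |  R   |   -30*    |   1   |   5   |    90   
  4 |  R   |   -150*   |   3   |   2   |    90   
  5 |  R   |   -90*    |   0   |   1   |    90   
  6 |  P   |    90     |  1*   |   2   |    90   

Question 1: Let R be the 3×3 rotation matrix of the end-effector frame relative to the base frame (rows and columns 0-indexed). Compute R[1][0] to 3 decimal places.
-0.875

End-effector x-axis (col 0 of R) = (-0.2165,-0.8750,0.4330)
R[1][0] = -0.8750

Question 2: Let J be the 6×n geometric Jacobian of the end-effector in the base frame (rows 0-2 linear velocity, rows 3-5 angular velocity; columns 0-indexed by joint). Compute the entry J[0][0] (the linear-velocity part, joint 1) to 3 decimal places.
axis z_0 = ẑ; lever o_n−o_0 = (-1.6071,1.8146,0.2859)
cross product → J_v[:, 0] = (-1.8146,-1.6071,0.0000)
J_ω[:, 0] = z_0
entry J[0][0] = -1.8146

-1.815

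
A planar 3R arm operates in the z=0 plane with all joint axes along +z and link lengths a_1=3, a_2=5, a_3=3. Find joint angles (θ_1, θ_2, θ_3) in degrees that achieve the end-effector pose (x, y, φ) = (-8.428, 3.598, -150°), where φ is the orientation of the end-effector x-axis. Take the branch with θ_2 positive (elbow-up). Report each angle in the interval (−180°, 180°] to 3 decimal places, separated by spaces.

119.992 30.012 59.996

wrist centre = target − a_3·(cos φ, sin φ) = (-5.8299, 5.0980)
cos θ_2 = (59.9776−3²−5²)/(2·3·5) = 0.8659; θ_2 = 30.0120° (elbow-up)
β = atan2(5.0980,-5.8299) = 138.8318°; ψ = atan2(2.5009,7.3296) = 18.8400°
θ_1 = β − ψ = 119.9918°
θ_3 = φ − θ_1 − θ_2 = 59.9962° (wrapped to (-180°,180°])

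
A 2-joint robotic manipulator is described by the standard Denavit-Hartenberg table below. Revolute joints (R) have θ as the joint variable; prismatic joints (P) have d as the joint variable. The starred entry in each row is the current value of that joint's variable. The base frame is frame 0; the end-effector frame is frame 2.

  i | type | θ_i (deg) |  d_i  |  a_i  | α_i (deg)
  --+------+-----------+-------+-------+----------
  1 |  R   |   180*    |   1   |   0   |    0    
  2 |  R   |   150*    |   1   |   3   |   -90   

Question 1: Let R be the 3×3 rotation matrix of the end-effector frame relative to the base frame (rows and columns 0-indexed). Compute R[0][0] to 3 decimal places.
0.866

End-effector x-axis (col 0 of R) = (0.8660,-0.5000,0.0000)
R[0][0] = 0.8660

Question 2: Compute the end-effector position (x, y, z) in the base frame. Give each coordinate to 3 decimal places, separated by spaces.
after link 1: o_1 = (0.0000, 0.0000, 1.0000)
after link 2: o_2 = (2.5981, -1.5000, 2.0000)

2.598 -1.500 2.000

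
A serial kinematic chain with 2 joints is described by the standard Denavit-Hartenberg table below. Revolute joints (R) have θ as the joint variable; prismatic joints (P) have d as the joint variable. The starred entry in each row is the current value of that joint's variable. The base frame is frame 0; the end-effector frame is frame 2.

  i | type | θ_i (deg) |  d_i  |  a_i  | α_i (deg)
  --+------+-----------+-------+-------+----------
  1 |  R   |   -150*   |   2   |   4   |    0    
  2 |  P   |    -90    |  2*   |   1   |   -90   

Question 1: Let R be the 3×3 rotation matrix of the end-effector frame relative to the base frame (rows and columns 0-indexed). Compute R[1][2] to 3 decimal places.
End-effector z-axis (col 2 of R) = (-0.8660,-0.5000,0.0000)
R[1][2] = -0.5000

-0.500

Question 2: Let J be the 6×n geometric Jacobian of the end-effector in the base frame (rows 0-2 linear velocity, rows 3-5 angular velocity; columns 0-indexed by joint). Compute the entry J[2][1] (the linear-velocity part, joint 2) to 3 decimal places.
1.000

prismatic axis z_1 = (0.0000,0.0000,1.0000)
J_v[:, 1] = z_1; J_ω[:, 1] = (0,0,0)
entry J[2][1] = 1.0000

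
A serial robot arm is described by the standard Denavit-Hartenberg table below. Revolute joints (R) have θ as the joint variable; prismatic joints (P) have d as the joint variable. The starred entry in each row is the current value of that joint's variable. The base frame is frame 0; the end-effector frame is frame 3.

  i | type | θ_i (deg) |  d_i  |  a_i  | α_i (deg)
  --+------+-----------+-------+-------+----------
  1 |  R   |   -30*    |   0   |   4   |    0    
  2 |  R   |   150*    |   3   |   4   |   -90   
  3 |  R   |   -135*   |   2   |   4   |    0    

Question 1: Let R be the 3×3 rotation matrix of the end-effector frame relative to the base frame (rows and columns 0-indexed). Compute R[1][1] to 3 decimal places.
0.612

End-effector y-axis (col 1 of R) = (-0.3536,0.6124,0.7071)
R[1][1] = 0.6124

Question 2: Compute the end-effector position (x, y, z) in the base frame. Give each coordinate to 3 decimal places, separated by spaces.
1.146 -1.985 5.828

after link 1: o_1 = (3.4641, -2.0000, 0.0000)
after link 2: o_2 = (1.4641, 1.4641, 3.0000)
after link 3: o_3 = (1.1463, -1.9854, 5.8284)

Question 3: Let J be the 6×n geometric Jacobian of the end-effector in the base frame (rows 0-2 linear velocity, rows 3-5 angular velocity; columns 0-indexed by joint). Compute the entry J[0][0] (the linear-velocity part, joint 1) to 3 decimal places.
1.985

axis z_0 = ẑ; lever o_n−o_0 = (1.1463,-1.9854,5.8284)
cross product → J_v[:, 0] = (1.9854,1.1463,-0.0000)
J_ω[:, 0] = z_0
entry J[0][0] = 1.9854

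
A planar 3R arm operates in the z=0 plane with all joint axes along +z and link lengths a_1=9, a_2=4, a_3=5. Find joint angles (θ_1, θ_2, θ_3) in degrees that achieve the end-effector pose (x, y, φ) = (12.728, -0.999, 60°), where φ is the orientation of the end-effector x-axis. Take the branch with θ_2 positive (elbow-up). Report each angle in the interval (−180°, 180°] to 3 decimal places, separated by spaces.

-44.998 59.989 45.009

wrist centre = target − a_3·(cos φ, sin φ) = (10.2280, -5.3291)
cos θ_2 = (133.0116−9²−4²)/(2·9·4) = 0.5002; θ_2 = 59.9894° (elbow-up)
β = atan2(-5.3291,10.2280) = -27.5210°; ψ = atan2(3.4637,11.0006) = 17.4775°
θ_1 = β − ψ = -44.9985°
θ_3 = φ − θ_1 − θ_2 = 45.0091° (wrapped to (-180°,180°])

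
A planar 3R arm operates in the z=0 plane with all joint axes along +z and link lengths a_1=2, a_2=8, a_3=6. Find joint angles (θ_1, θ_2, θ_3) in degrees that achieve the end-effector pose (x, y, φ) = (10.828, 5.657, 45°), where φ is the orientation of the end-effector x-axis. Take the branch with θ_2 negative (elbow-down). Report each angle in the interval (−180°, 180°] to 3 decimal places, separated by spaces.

135.017 -135.013 44.996

wrist centre = target − a_3·(cos φ, sin φ) = (6.5854, 1.4144)
cos θ_2 = (45.3674−2²−8²)/(2·2·8) = -0.7073; θ_2 = -135.0132° (elbow-down)
β = atan2(1.4144,6.5854) = 12.1215°; ψ = atan2(-5.6556,-3.6582) = -122.8958°
θ_1 = β − ψ = 135.0173°
θ_3 = φ − θ_1 − θ_2 = 44.9959° (wrapped to (-180°,180°])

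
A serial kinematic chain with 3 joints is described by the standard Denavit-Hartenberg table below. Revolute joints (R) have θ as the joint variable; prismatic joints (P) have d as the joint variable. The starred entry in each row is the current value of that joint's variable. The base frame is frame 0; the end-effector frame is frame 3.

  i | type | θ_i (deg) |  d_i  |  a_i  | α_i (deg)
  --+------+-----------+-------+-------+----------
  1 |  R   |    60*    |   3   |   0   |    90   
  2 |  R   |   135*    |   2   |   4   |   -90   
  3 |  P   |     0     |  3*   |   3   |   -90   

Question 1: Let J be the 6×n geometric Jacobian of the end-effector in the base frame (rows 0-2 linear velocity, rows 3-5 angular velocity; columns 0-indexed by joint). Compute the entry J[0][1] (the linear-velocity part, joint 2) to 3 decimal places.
-1.414

axis z_1 = (0.8660,-0.5000,0.0000); lever o_n−o_1 = (-1.8035,-7.1237,2.8284)
cross product → J_v[:, 1] = (-1.4142,-2.4495,-7.0711)
J_ω[:, 1] = z_1
entry J[0][1] = -1.4142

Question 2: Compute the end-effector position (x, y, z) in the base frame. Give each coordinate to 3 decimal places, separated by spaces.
after link 1: o_1 = (0.0000, 0.0000, 3.0000)
after link 2: o_2 = (0.3178, -3.4495, 5.8284)
after link 3: o_3 = (-1.8035, -7.1237, 5.8284)

-1.803 -7.124 5.828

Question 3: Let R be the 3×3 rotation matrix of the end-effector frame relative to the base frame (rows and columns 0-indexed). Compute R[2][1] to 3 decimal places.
End-effector y-axis (col 1 of R) = (0.3536,0.6124,0.7071)
R[2][1] = 0.7071

0.707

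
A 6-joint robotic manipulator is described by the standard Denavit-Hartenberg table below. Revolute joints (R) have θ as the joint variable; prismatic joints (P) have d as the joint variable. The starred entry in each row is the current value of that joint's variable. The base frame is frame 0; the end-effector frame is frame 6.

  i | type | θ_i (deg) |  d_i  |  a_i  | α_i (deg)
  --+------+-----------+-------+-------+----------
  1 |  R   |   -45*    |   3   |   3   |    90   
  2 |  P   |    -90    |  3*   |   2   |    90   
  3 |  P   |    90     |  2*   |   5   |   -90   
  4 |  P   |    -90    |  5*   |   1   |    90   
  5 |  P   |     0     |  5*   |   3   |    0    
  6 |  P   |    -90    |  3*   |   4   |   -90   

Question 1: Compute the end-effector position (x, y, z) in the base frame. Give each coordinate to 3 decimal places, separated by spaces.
-2.121 2.121 2.000

after link 1: o_1 = (2.1213, -2.1213, 3.0000)
after link 2: o_2 = (0.0000, -4.2426, 1.0000)
after link 3: o_3 = (-4.9497, -6.3640, 1.0000)
after link 4: o_4 = (-5.6569, -5.6569, 6.0000)
after link 5: o_5 = (-4.2426, -0.0000, 6.0000)
after link 6: o_6 = (-2.1213, 2.1213, 2.0000)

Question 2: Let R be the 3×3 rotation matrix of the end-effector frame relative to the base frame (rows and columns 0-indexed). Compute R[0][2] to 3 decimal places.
-0.707

End-effector z-axis (col 2 of R) = (-0.7071,0.7071,-0.0000)
R[0][2] = -0.7071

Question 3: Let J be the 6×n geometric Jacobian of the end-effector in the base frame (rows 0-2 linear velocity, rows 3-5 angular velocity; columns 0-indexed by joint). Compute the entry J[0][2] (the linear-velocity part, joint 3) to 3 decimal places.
-0.707

prismatic axis z_2 = (-0.7071,0.7071,-0.0000)
J_v[:, 2] = z_2; J_ω[:, 2] = (0,0,0)
entry J[0][2] = -0.7071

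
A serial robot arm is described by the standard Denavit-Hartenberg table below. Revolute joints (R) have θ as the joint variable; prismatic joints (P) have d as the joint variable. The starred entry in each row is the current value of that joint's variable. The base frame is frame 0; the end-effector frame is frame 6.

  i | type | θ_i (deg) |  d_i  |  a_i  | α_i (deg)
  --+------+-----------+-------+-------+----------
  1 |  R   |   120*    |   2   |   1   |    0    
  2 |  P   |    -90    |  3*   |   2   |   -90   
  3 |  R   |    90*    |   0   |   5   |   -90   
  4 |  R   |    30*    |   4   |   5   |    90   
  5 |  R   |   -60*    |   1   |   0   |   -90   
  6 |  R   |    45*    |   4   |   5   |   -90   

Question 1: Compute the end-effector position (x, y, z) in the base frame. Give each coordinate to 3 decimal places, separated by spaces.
2.343 -5.935 -7.593

after link 1: o_1 = (-0.5000, 0.8660, 2.0000)
after link 2: o_2 = (1.2321, 1.8660, 5.0000)
after link 3: o_3 = (1.2321, 1.8660, 0.0000)
after link 4: o_4 = (-0.9821, -2.2990, -4.3301)
after link 5: o_5 = (-1.4151, -1.5490, -4.8301)
after link 6: o_6 = (2.3434, -5.9352, -7.5933)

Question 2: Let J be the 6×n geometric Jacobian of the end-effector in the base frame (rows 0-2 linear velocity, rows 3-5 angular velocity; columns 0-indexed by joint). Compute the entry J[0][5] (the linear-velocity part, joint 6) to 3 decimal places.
-1.563

axis z_5 = (-0.2165,-0.6250,-0.7500); lever o_n−o_5 = (3.7585,-4.3862,-2.7632)
cross product → J_v[:, 5] = (-1.5627,-3.4171,3.2987)
J_ω[:, 5] = z_5
entry J[0][5] = -1.5627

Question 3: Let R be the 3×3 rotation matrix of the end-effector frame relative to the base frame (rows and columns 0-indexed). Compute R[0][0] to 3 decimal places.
End-effector x-axis (col 0 of R) = (0.9249,-0.3772,0.0474)
R[0][0] = 0.9249

0.925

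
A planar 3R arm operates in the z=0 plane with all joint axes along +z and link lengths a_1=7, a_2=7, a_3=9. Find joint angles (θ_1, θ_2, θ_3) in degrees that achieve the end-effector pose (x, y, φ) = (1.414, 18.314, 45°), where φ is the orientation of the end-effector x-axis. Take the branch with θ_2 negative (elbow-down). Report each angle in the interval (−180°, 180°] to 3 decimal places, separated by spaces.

wrist centre = target − a_3·(cos φ, sin φ) = (-4.9500, 11.9500)
cos θ_2 = (167.3055−7²−7²)/(2·7·7) = 0.7072; θ_2 = -44.9925° (elbow-down)
β = atan2(11.9500,-4.9500) = 112.5004°; ψ = atan2(-4.9491,11.9504) = -22.4962°
θ_1 = β − ψ = 134.9966°
θ_3 = φ − θ_1 − θ_2 = -45.0041° (wrapped to (-180°,180°])

134.997 -44.992 -45.004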